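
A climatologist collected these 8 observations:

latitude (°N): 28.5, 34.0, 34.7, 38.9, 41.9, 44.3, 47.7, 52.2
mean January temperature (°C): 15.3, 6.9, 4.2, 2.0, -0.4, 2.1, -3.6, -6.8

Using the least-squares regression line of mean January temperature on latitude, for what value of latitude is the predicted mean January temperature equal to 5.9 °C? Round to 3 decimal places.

36.075

n = 8, Σx = 322.2, Σy = 19.7, Σxy = 443.78, Σx² = 13403.78
Sxx = Σx² − (Σx)²/n = 13403.78 − 12976.605 = 427.175
Sxy = Σxy − (Σx)(Σy)/n = 443.78 − 793.4175 = -349.6375
b = Sxy/Sxx = -349.6375/427.175 = -0.818488
a = ȳ − b·x̄ = 2.4625 − (-0.818488)·40.275 = 35.427094
Set a + b·x = 5.9: x = (5.9 − 35.427094) / (-0.818488) = 36.075181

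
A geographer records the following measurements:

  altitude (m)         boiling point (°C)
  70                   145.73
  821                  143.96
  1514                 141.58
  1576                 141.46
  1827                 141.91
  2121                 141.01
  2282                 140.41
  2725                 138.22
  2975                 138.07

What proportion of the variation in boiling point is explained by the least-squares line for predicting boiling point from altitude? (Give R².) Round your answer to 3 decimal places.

n = 9, Σx = 15911, Σy = 1272.35, Σxy = 2231860.49, Σx² = 34775257, Σy² = 179922.8721
Sxx = Σx² − (Σx)²/n = 34775257 − 28128880.111111 = 6646376.888889
Sxy = Σxy − (Σx)(Σy)/n = 2231860.49 − 2249373.427778 = -17512.937778
Syy = Σy² − (Σy)²/n = 179922.8721 − 179874.946944 = 47.925156
R² = Sxy²/(Sxx·Syy) = (-17512.937778)²/(6646376.888889·47.925156) = 0.962874

0.963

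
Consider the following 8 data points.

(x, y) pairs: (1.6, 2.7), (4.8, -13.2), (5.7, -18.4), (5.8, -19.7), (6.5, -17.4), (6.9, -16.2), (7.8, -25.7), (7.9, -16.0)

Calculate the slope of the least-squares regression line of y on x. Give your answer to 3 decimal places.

n = 8, Σx = 47, Σy = -123.9, Σxy = -829.92, Σx² = 304.84
Sxx = Σx² − (Σx)²/n = 304.84 − 276.125 = 28.715
Sxy = Σxy − (Σx)(Σy)/n = -829.92 − (-727.9125) = -102.0075
b = Sxy/Sxx = -102.0075/28.715 = -3.552412

-3.552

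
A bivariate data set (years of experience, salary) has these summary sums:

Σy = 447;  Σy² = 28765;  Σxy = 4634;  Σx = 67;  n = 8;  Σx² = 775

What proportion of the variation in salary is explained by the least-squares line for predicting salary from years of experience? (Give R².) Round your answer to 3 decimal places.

0.978

Sxx = Σx² − (Σx)²/n = 775 − 561.125 = 213.875
Sxy = Σxy − (Σx)(Σy)/n = 4634 − 3743.625 = 890.375
Syy = Σy² − (Σy)²/n = 28765 − 24976.125 = 3788.875
R² = Sxy²/(Sxx·Syy) = (890.375)²/(213.875·3788.875) = 0.978308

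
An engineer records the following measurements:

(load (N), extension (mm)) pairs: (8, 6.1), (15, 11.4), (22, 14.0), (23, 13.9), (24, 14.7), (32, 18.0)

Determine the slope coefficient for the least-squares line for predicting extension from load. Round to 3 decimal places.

n = 6, Σx = 124, Σy = 78.1, Σxy = 1776.3, Σx² = 2902
Sxx = Σx² − (Σx)²/n = 2902 − 2562.666667 = 339.333333
Sxy = Σxy − (Σx)(Σy)/n = 1776.3 − 1614.066667 = 162.233333
b = Sxy/Sxx = 162.233333/339.333333 = 0.478094

0.478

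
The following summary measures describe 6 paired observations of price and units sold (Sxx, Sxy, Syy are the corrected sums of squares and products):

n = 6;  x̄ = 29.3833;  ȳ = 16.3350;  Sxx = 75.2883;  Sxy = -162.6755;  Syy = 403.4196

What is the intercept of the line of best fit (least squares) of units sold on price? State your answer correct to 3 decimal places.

79.824

b = Sxy/Sxx = -162.6755/75.2883 = -2.160701
a = ȳ − b·x̄ = 16.335 − (-2.160701)·29.3833 = 79.823524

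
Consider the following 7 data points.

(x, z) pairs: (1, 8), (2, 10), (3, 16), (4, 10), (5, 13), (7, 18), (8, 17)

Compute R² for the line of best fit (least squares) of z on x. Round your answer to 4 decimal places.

0.6482

n = 7, Σx = 30, Σy = 92, Σxy = 443, Σx² = 168, Σy² = 1302
Sxx = Σx² − (Σx)²/n = 168 − 128.571429 = 39.428571
Sxy = Σxy − (Σx)(Σy)/n = 443 − 394.285714 = 48.714286
Syy = Σy² − (Σy)²/n = 1302 − 1209.142857 = 92.857143
R² = Sxy²/(Sxx·Syy) = (48.714286)²/(39.428571·92.857143) = 0.648166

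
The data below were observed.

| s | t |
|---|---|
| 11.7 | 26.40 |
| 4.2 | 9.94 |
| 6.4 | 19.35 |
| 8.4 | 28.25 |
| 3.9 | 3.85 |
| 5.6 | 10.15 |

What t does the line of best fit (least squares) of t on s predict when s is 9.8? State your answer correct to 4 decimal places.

25.4504

n = 6, Σx = 40.2, Σy = 97.94, Σxy = 783.623, Σx² = 312.62
Sxx = Σx² − (Σx)²/n = 312.62 − 269.34 = 43.28
Sxy = Σxy − (Σx)(Σy)/n = 783.623 − 656.198 = 127.425
b = Sxy/Sxx = 127.425/43.28 = 2.944201
a = ȳ − b·x̄ = 16.323333 − 2.944201·6.7 = -3.402810
ŷ(9.8) = a + b·9.8 = -3.402810 + 2.944201·9.8 = 25.450355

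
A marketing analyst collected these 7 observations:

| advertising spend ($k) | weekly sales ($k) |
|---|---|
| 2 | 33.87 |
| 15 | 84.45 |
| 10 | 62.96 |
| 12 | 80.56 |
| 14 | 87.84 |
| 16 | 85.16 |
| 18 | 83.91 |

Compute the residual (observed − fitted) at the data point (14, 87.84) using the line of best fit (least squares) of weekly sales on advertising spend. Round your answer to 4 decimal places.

n = 7, Σx = 87, Σy = 518.75, Σxy = 7033.51, Σx² = 1249
Sxx = Σx² − (Σx)²/n = 1249 − 1081.285714 = 167.714286
Sxy = Σxy − (Σx)(Σy)/n = 7033.51 − 6447.321429 = 586.188571
b = Sxy/Sxx = 586.188571/167.714286 = 3.495162
a = ȳ − b·x̄ = 74.107143 − 3.495162·12.428571 = 30.667274
ŷ(14) = 30.667274 + 3.495162·14 = 79.599540
residual = y − ŷ = 87.84 − 79.599540 = 8.240460

8.2405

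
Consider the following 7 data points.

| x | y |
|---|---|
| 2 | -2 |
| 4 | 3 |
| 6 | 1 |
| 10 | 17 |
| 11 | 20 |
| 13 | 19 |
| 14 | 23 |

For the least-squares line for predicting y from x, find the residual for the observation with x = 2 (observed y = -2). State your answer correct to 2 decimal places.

n = 7, Σx = 60, Σy = 81, Σxy = 973, Σx² = 642
Sxx = Σx² − (Σx)²/n = 642 − 514.285714 = 127.714286
Sxy = Σxy − (Σx)(Σy)/n = 973 − 694.285714 = 278.714286
b = Sxy/Sxx = 278.714286/127.714286 = 2.182327
a = ȳ − b·x̄ = 11.571429 − 2.182327·8.571429 = -7.134228
ŷ(2) = -7.134228 + 2.182327·2 = -2.769575
residual = y − ŷ = -2 − (-2.769575) = 0.769575

0.77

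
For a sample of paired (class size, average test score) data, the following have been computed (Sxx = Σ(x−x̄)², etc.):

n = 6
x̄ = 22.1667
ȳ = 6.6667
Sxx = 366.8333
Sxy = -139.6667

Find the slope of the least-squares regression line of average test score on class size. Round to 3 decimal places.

-0.381

b = Sxy/Sxx = -139.6667/366.8333 = -0.380736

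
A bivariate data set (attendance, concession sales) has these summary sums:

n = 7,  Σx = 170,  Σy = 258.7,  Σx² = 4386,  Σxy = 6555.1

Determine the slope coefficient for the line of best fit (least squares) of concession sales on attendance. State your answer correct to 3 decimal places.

1.058

Sxx = Σx² − (Σx)²/n = 4386 − 4128.571429 = 257.428571
Sxy = Σxy − (Σx)(Σy)/n = 6555.1 − 6282.714286 = 272.385714
b = Sxy/Sxx = 272.385714/257.428571 = 1.058102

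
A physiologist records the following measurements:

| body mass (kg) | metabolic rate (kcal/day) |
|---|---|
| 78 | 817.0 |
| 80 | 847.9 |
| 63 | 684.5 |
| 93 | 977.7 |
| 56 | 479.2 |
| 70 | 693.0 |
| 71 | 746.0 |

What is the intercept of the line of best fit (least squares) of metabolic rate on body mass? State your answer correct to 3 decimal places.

n = 7, Σx = 511, Σy = 5245.3, Σxy = 393918.8, Σx² = 38179
Sxx = Σx² − (Σx)²/n = 38179 − 37303 = 876
Sxy = Σxy − (Σx)(Σy)/n = 393918.8 − 382906.9 = 11011.9
b = Sxy/Sxx = 11011.9/876 = 12.570662
a = ȳ − b·x̄ = 749.328571 − 12.570662·73 = -168.329762

-168.330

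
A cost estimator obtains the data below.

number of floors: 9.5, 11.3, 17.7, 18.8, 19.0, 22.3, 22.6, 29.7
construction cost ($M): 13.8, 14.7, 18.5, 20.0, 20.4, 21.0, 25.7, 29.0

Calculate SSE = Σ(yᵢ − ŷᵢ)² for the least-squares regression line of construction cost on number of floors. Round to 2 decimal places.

11.65

n = 8, Σx = 150.9, Σy = 163.1, Σxy = 3298.68, Σx² = 3135.81, Σy² = 3507.43
Sxx = Σx² − (Σx)²/n = 3135.81 − 2846.35125 = 289.45875
Sxy = Σxy − (Σx)(Σy)/n = 3298.68 − 3076.47375 = 222.20625
Syy = Σy² − (Σy)²/n = 3507.43 − 3325.20125 = 182.22875
b = Sxy/Sxx = 222.20625/289.45875 = 0.767661
SSE = Syy − b·Sxy = 182.22875 − 0.767661·222.20625 = 11.649635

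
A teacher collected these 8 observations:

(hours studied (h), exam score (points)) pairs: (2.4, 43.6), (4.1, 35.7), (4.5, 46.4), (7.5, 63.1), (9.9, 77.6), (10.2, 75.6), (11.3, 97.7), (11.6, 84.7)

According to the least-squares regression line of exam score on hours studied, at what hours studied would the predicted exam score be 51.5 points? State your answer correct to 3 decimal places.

5.275

n = 8, Σx = 61.5, Σy = 524.4, Σxy = 4558.95, Σx² = 563.37
Sxx = Σx² − (Σx)²/n = 563.37 − 472.78125 = 90.58875
Sxy = Σxy − (Σx)(Σy)/n = 4558.95 − 4031.325 = 527.625
b = Sxy/Sxx = 527.625/90.58875 = 5.824399
a = ȳ − b·x̄ = 65.55 − 5.824399·7.6875 = 20.774935
Set a + b·x = 51.5: x = (51.5 − 20.774935) / 5.824399 = 5.275234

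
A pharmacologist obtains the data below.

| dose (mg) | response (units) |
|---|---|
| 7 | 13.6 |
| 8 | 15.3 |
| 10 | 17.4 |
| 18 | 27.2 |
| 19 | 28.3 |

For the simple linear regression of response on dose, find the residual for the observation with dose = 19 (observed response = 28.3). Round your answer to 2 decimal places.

n = 5, Σx = 62, Σy = 101.8, Σxy = 1418.9, Σx² = 898
Sxx = Σx² − (Σx)²/n = 898 − 768.8 = 129.2
Sxy = Σxy − (Σx)(Σy)/n = 1418.9 − 1262.32 = 156.58
b = Sxy/Sxx = 156.58/129.2 = 1.211920
a = ȳ − b·x̄ = 20.36 − 1.211920·12.4 = 5.332198
ŷ(19) = 5.332198 + 1.211920·19 = 28.358669
residual = y − ŷ = 28.3 − 28.358669 = -0.058669

-0.06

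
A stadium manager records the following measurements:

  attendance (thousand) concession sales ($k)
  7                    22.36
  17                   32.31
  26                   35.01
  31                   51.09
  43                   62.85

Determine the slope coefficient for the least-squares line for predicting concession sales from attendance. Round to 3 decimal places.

n = 5, Σx = 124, Σy = 203.62, Σxy = 5902.39, Σx² = 3824
Sxx = Σx² − (Σx)²/n = 3824 − 3075.2 = 748.8
Sxy = Σxy − (Σx)(Σy)/n = 5902.39 − 5049.776 = 852.614
b = Sxy/Sxx = 852.614/748.8 = 1.138640

1.139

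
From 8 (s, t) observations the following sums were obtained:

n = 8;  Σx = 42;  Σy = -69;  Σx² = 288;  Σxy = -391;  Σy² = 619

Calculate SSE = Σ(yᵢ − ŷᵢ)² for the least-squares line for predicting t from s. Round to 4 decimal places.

Sxx = Σx² − (Σx)²/n = 288 − 220.5 = 67.5
Sxy = Σxy − (Σx)(Σy)/n = -391 − (-362.25) = -28.75
Syy = Σy² − (Σy)²/n = 619 − 595.125 = 23.875
b = Sxy/Sxx = -28.75/67.5 = -0.425926
SSE = Syy − b·Sxy = 23.875 − (-0.425926)·(-28.75) = 11.629630

11.6296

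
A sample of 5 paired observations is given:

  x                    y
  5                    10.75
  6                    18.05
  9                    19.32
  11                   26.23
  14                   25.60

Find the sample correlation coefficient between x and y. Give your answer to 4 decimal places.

0.8963

n = 5, Σx = 45, Σy = 99.95, Σxy = 982.86, Σx² = 459, Σy² = 2158.0003
Sxx = Σx² − (Σx)²/n = 459 − 405 = 54
Sxy = Σxy − (Σx)(Σy)/n = 982.86 − 899.55 = 83.31
Syy = Σy² − (Σy)²/n = 2158.0003 − 1998.0005 = 159.9998
r = Sxy/√(Sxx·Syy) = 83.31/√(8639.9892) = 83.31/92.951542 = 0.896273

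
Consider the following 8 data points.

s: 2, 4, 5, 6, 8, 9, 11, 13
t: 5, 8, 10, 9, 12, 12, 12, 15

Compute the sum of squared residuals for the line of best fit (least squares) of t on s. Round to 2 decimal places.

n = 8, Σx = 58, Σy = 83, Σxy = 677, Σx² = 516, Σy² = 927
Sxx = Σx² − (Σx)²/n = 516 − 420.5 = 95.5
Sxy = Σxy − (Σx)(Σy)/n = 677 − 601.75 = 75.25
Syy = Σy² − (Σy)²/n = 927 − 861.125 = 65.875
b = Sxy/Sxx = 75.25/95.5 = 0.787958
SSE = Syy − b·Sxy = 65.875 − 0.787958·75.25 = 6.581152

6.58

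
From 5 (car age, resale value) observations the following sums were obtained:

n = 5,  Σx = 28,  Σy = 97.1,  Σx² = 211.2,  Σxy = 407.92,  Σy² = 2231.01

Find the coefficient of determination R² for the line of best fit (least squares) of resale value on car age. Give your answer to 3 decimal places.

Sxx = Σx² − (Σx)²/n = 211.2 − 156.8 = 54.4
Sxy = Σxy − (Σx)(Σy)/n = 407.92 − 543.76 = -135.84
Syy = Σy² − (Σy)²/n = 2231.01 − 1885.682 = 345.328
R² = Sxy²/(Sxx·Syy) = (-135.84)²/(54.4·345.328) = 0.982256

0.982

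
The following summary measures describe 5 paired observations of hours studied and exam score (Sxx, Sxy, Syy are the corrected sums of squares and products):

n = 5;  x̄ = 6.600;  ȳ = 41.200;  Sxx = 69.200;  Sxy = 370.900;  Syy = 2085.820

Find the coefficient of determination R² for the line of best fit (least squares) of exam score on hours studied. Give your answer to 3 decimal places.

0.953

R² = Sxy²/(Sxx·Syy) = (370.9)²/(69.2·2085.82) = 0.953083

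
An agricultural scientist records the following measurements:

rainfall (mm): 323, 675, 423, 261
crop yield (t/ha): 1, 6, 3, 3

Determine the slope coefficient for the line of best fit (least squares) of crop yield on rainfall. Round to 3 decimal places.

n = 4, Σx = 1682, Σy = 13, Σxy = 6425, Σx² = 807004
Sxx = Σx² − (Σx)²/n = 807004 − 707281 = 99723
Sxy = Σxy − (Σx)(Σy)/n = 6425 − 5466.5 = 958.5
b = Sxy/Sxx = 958.5/99723 = 0.009612

0.010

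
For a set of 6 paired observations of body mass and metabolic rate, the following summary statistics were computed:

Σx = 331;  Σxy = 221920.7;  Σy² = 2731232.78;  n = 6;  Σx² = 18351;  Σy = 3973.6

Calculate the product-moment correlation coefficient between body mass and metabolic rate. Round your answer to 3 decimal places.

0.901

Sxx = Σx² − (Σx)²/n = 18351 − 18260.166667 = 90.833333
Sxy = Σxy − (Σx)(Σy)/n = 221920.7 − 219210.266667 = 2710.433333
Syy = Σy² − (Σy)²/n = 2731232.78 − 2631582.826667 = 99649.953333
r = Sxy/√(Sxx·Syy) = 2710.433333/√(9051537.427778) = 2710.433333/3008.577310 = 0.900902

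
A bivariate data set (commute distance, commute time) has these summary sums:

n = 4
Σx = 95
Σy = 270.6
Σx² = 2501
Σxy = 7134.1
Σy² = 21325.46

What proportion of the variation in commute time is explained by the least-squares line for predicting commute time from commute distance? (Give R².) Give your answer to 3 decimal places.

Sxx = Σx² − (Σx)²/n = 2501 − 2256.25 = 244.75
Sxy = Σxy − (Σx)(Σy)/n = 7134.1 − 6426.75 = 707.35
Syy = Σy² − (Σy)²/n = 21325.46 − 18306.09 = 3019.37
R² = Sxy²/(Sxx·Syy) = (707.35)²/(244.75·3019.37) = 0.677064

0.677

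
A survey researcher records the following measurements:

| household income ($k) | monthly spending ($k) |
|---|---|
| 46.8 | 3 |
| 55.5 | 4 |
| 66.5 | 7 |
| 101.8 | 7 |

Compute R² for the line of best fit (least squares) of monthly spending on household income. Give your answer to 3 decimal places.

n = 4, Σx = 270.6, Σy = 21, Σxy = 1540.5, Σx² = 20055.98, Σy² = 123
Sxx = Σx² − (Σx)²/n = 20055.98 − 18306.09 = 1749.89
Sxy = Σxy − (Σx)(Σy)/n = 1540.5 − 1420.65 = 119.85
Syy = Σy² − (Σy)²/n = 123 − 110.25 = 12.75
R² = Sxy²/(Sxx·Syy) = (119.85)²/(1749.89·12.75) = 0.643806

0.644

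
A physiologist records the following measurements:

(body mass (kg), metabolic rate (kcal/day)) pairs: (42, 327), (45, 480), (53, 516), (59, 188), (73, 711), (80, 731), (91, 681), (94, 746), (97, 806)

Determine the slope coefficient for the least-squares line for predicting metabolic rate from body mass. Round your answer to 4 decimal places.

7.9268

n = 9, Σx = 634, Σy = 5186, Σxy = 394434, Σx² = 48334
Sxx = Σx² − (Σx)²/n = 48334 − 44661.777778 = 3672.222222
Sxy = Σxy − (Σx)(Σy)/n = 394434 − 365324.888889 = 29109.111111
b = Sxy/Sxx = 29109.111111/3672.222222 = 7.926838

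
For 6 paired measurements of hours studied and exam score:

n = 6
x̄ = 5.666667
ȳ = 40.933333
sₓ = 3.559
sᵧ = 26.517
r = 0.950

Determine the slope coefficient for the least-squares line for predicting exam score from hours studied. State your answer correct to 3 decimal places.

b = r · sᵧ/sₓ = 0.95 · 26.517/3.559 = 7.078154

7.078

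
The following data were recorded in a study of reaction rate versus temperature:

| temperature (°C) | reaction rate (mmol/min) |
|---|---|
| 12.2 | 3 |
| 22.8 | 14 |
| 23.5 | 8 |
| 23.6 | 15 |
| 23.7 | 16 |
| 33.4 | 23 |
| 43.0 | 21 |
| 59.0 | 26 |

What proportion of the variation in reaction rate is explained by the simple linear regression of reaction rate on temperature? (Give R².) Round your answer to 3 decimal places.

0.750

n = 8, Σx = 241.2, Σy = 126, Σxy = 4482.2, Σx² = 8785.14, Σy² = 2396
Sxx = Σx² − (Σx)²/n = 8785.14 − 7272.18 = 1512.96
Sxy = Σxy − (Σx)(Σy)/n = 4482.2 − 3798.9 = 683.3
Syy = Σy² − (Σy)²/n = 2396 − 1984.5 = 411.5
R² = Sxy²/(Sxx·Syy) = (683.3)²/(1512.96·411.5) = 0.749938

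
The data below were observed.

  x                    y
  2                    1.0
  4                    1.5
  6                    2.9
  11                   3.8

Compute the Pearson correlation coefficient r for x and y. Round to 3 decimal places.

n = 4, Σx = 23, Σy = 9.2, Σxy = 67.2, Σx² = 177, Σy² = 26.1
Sxx = Σx² − (Σx)²/n = 177 − 132.25 = 44.75
Sxy = Σxy − (Σx)(Σy)/n = 67.2 − 52.9 = 14.3
Syy = Σy² − (Σy)²/n = 26.1 − 21.16 = 4.94
r = Sxy/√(Sxx·Syy) = 14.3/√(221.065) = 14.3/14.868255 = 0.961781

0.962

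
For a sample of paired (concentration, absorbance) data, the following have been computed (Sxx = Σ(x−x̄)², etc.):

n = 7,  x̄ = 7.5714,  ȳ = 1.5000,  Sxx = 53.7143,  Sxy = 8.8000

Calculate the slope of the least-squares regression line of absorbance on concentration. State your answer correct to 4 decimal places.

0.1638

b = Sxy/Sxx = 8.8/53.7143 = 0.163830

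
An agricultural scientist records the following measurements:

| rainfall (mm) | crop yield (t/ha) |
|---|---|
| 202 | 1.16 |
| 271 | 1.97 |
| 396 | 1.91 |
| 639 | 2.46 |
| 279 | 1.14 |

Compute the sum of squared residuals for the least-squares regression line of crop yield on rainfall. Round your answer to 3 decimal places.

n = 5, Σx = 1787, Σy = 8.64, Σxy = 3414.55, Σx² = 757223, Σy² = 16.2258
Sxx = Σx² − (Σx)²/n = 757223 − 638673.8 = 118549.2
Sxy = Σxy − (Σx)(Σy)/n = 3414.55 − 3087.936 = 326.614
Syy = Σy² − (Σy)²/n = 16.2258 − 14.92992 = 1.29588
b = Sxy/Sxx = 326.614/118549.2 = 0.002755
SSE = Syy − b·Sxy = 1.29588 − 0.002755·326.614 = 0.396028

0.396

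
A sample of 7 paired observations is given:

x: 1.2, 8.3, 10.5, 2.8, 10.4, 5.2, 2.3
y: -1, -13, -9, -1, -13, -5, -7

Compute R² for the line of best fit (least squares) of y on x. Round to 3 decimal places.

0.696

n = 7, Σx = 40.7, Σy = -49, Σxy = -383.7, Σx² = 328.91, Σy² = 495
Sxx = Σx² − (Σx)²/n = 328.91 − 236.641429 = 92.268571
Sxy = Σxy − (Σx)(Σy)/n = -383.7 − (-284.9) = -98.8
Syy = Σy² − (Σy)²/n = 495 − 343 = 152
R² = Sxy²/(Sxx·Syy) = (-98.8)²/(92.268571·152) = 0.696012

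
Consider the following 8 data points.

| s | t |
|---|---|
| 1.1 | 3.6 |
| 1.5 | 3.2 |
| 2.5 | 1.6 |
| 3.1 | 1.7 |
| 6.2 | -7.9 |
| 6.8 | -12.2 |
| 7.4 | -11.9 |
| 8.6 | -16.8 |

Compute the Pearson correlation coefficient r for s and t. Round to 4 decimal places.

-0.9868

n = 8, Σx = 37.2, Σy = -38.7, Σxy = -346.45, Σx² = 232.72, Σy² = 663.75
Sxx = Σx² − (Σx)²/n = 232.72 − 172.98 = 59.74
Sxy = Σxy − (Σx)(Σy)/n = -346.45 − (-179.955) = -166.495
Syy = Σy² − (Σy)²/n = 663.75 − 187.21125 = 476.53875
r = Sxy/√(Sxx·Syy) = -166.495/√(28468.424925) = -166.495/168.725887 = -0.986778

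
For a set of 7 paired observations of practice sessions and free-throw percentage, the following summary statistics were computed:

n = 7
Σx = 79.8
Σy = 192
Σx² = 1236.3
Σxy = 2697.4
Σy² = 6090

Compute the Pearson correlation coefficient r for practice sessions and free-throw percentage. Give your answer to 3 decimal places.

0.981

Sxx = Σx² − (Σx)²/n = 1236.3 − 909.72 = 326.58
Sxy = Σxy − (Σx)(Σy)/n = 2697.4 − 2188.8 = 508.6
Syy = Σy² − (Σy)²/n = 6090 − 5266.285714 = 823.714286
r = Sxy/√(Sxx·Syy) = 508.6/√(269008.611429) = 508.6/518.660401 = 0.980603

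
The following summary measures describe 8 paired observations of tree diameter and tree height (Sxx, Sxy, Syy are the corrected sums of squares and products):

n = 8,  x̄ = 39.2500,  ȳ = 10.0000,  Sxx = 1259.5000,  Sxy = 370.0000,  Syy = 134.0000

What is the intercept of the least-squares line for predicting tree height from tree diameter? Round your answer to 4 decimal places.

b = Sxy/Sxx = 370/1259.5 = 0.293767
a = ȳ − b·x̄ = 10 − 0.293767·39.25 = -1.530369

-1.5304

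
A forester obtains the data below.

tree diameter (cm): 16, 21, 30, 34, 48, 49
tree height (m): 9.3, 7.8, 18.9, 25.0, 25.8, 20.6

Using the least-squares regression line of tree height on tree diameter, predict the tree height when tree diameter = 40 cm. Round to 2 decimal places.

21.18

n = 6, Σx = 198, Σy = 107.4, Σxy = 3977.4, Σx² = 7458
Sxx = Σx² − (Σx)²/n = 7458 − 6534 = 924
Sxy = Σxy − (Σx)(Σy)/n = 3977.4 − 3544.2 = 433.2
b = Sxy/Sxx = 433.2/924 = 0.468831
a = ȳ − b·x̄ = 17.9 − 0.468831·33 = 2.428571
ŷ(40) = a + b·40 = 2.428571 + 0.468831·40 = 21.181818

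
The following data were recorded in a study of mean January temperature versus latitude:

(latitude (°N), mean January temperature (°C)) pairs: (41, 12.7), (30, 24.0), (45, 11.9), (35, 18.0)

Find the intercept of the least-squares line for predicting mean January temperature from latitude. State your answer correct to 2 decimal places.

n = 4, Σx = 151, Σy = 66.6, Σxy = 2406.2, Σx² = 5831
Sxx = Σx² − (Σx)²/n = 5831 − 5700.25 = 130.75
Sxy = Σxy − (Σx)(Σy)/n = 2406.2 − 2514.15 = -107.95
b = Sxy/Sxx = -107.95/130.75 = -0.825621
a = ȳ − b·x̄ = 16.65 − (-0.825621)·37.75 = 47.817208

47.82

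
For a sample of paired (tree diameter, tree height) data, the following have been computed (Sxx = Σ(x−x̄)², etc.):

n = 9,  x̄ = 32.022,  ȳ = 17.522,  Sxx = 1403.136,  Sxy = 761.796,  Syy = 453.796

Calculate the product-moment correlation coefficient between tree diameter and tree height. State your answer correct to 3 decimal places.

0.955

r = Sxy/√(Sxx·Syy) = 761.796/√(636737.504256) = 761.796/797.958335 = 0.954681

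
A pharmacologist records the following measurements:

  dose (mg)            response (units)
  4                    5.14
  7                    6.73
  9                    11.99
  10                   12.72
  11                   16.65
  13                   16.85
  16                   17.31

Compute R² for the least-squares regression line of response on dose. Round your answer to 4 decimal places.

0.8628

n = 7, Σx = 70, Σy = 87.39, Σxy = 981.94, Σx² = 792, Σy² = 1238.0521
Sxx = Σx² − (Σx)²/n = 792 − 700 = 92
Sxy = Σxy − (Σx)(Σy)/n = 981.94 − 873.9 = 108.04
Syy = Σy² − (Σy)²/n = 1238.0521 − 1091.001729 = 147.050371
R² = Sxy²/(Sxx·Syy) = (108.04)²/(92·147.050371) = 0.862810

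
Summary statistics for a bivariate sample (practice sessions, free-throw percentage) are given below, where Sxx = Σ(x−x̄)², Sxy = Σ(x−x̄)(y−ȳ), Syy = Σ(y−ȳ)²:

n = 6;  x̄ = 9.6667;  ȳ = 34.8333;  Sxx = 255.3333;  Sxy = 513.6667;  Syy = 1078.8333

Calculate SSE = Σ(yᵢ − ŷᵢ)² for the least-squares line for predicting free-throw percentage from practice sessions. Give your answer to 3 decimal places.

45.464

b = Sxy/Sxx = 513.6667/255.3333 = 2.011750
SSE = Syy − b·Sxy = 1078.8333 − 2.011750·513.6667 = 45.464450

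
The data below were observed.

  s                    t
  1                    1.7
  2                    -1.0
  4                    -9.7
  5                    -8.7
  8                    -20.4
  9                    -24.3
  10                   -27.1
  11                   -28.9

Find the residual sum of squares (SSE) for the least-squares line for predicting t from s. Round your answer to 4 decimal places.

10.4887

n = 8, Σx = 50, Σy = -118.4, Σxy = -1053.4, Σx² = 412, Σy² = 2749.94
Sxx = Σx² − (Σx)²/n = 412 − 312.5 = 99.5
Sxy = Σxy − (Σx)(Σy)/n = -1053.4 − (-740) = -313.4
Syy = Σy² − (Σy)²/n = 2749.94 − 1752.32 = 997.62
b = Sxy/Sxx = -313.4/99.5 = -3.149749
SSE = Syy − b·Sxy = 997.62 − (-3.149749)·(-313.4) = 10.488744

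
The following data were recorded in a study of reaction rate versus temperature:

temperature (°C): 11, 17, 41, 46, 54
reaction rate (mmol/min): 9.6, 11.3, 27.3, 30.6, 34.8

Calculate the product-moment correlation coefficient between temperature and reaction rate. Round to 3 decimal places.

n = 5, Σx = 169, Σy = 113.6, Σxy = 4703.8, Σx² = 7123, Σy² = 3112.54
Sxx = Σx² − (Σx)²/n = 7123 − 5712.2 = 1410.8
Sxy = Σxy − (Σx)(Σy)/n = 4703.8 − 3839.68 = 864.12
Syy = Σy² − (Σy)²/n = 3112.54 − 2580.992 = 531.548
r = Sxy/√(Sxx·Syy) = 864.12/√(749907.9184) = 864.12/865.972239 = 0.997861

0.998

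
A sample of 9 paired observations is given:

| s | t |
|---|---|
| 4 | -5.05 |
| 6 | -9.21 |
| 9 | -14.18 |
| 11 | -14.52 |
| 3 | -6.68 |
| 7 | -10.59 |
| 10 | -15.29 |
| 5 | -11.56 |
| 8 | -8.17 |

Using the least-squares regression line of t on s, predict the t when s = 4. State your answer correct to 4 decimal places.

-7.2693

n = 9, Σx = 63, Σy = -95.25, Σxy = -733.03, Σx² = 501
Sxx = Σx² − (Σx)²/n = 501 − 441 = 60
Sxy = Σxy − (Σx)(Σy)/n = -733.03 − (-666.75) = -66.28
b = Sxy/Sxx = -66.28/60 = -1.104667
a = ȳ − b·x̄ = -10.583333 − (-1.104667)·7 = -2.850667
ŷ(4) = a + b·4 = -2.850667 + (-1.104667)·4 = -7.269333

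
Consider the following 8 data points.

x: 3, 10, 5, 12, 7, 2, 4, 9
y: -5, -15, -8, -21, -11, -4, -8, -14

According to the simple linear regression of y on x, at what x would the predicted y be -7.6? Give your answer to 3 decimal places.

4.489

n = 8, Σx = 52, Σy = -86, Σxy = -700, Σx² = 428
Sxx = Σx² − (Σx)²/n = 428 − 338 = 90
Sxy = Σxy − (Σx)(Σy)/n = -700 − (-559) = -141
b = Sxy/Sxx = -141/90 = -1.566667
a = ȳ − b·x̄ = -10.75 − (-1.566667)·6.5 = -0.566667
Set a + b·x = -7.6: x = (-7.6 − (-0.566667)) / (-1.566667) = 4.489362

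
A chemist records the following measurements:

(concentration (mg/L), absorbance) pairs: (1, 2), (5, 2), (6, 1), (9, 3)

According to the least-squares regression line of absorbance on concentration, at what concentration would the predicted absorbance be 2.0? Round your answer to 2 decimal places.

n = 4, Σx = 21, Σy = 8, Σxy = 45, Σx² = 143
Sxx = Σx² − (Σx)²/n = 143 − 110.25 = 32.75
Sxy = Σxy − (Σx)(Σy)/n = 45 − 42 = 3
b = Sxy/Sxx = 3/32.75 = 0.091603
a = ȳ − b·x̄ = 2 − 0.091603·5.25 = 1.519084
Set a + b·x = 2.0: x = (2.0 − 1.519084) / 0.091603 = 5.25

5.25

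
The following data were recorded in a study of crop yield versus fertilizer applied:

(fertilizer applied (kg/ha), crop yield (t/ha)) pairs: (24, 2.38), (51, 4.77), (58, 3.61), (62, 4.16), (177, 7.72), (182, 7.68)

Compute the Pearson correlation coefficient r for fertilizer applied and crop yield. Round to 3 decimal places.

0.969

n = 6, Σx = 554, Σy = 30.32, Σxy = 3531.89, Σx² = 74838, Σy² = 177.3358
Sxx = Σx² − (Σx)²/n = 74838 − 51152.666667 = 23685.333333
Sxy = Σxy − (Σx)(Σy)/n = 3531.89 − 2799.546667 = 732.343333
Syy = Σy² − (Σy)²/n = 177.3358 − 153.217067 = 24.118733
r = Sxy/√(Sxx·Syy) = 732.343333/√(571260.238578) = 732.343333/755.817596 = 0.968942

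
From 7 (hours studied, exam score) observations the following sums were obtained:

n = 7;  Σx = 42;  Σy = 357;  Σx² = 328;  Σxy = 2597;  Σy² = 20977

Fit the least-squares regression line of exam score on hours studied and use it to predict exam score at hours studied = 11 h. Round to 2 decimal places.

Sxx = Σx² − (Σx)²/n = 328 − 252 = 76
Sxy = Σxy − (Σx)(Σy)/n = 2597 − 2142 = 455
b = Sxy/Sxx = 455/76 = 5.986842
a = ȳ − b·x̄ = 51 − 5.986842·6 = 15.078947
ŷ(11) = a + b·11 = 15.078947 + 5.986842·11 = 80.934211

80.93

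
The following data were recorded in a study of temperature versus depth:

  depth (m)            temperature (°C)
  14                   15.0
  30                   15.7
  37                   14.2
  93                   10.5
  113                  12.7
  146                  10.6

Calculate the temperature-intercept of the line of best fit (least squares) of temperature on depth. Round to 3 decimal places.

15.775

n = 6, Σx = 433, Σy = 78.7, Σxy = 5165.6, Σx² = 45199
Sxx = Σx² − (Σx)²/n = 45199 − 31248.166667 = 13950.833333
Sxy = Σxy − (Σx)(Σy)/n = 5165.6 − 5679.516667 = -513.916667
b = Sxy/Sxx = -513.916667/13950.833333 = -0.036838
a = ȳ − b·x̄ = 13.116667 − (-0.036838)·72.166667 = 15.775121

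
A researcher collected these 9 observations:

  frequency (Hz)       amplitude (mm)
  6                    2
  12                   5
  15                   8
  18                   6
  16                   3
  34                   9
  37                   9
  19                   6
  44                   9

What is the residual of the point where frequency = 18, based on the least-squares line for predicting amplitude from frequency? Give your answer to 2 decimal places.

n = 9, Σx = 201, Σy = 57, Σxy = 1497, Σx² = 5807
Sxx = Σx² − (Σx)²/n = 5807 − 4489 = 1318
Sxy = Σxy − (Σx)(Σy)/n = 1497 − 1273 = 224
b = Sxy/Sxx = 224/1318 = 0.169954
a = ȳ − b·x̄ = 6.333333 − 0.169954·22.333333 = 2.537683
ŷ(18) = 2.537683 + 0.169954·18 = 5.596864
residual = y − ŷ = 6 − 5.596864 = 0.403136

0.40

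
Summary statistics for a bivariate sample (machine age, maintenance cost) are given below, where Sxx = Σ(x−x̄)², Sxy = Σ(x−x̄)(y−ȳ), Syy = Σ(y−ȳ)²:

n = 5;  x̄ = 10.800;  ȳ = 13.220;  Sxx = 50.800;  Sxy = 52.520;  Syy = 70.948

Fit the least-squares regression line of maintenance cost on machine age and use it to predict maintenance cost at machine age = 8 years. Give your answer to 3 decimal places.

10.325

b = Sxy/Sxx = 52.52/50.8 = 1.033858
a = ȳ − b·x̄ = 13.22 − 1.033858·10.8 = 2.054331
ŷ(8) = a + b·8 = 2.054331 + 1.033858·8 = 10.325197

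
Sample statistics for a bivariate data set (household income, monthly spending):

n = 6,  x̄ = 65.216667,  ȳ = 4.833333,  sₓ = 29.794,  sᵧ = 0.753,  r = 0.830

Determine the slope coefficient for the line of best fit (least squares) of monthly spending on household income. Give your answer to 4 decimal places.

0.0210

b = r · sᵧ/sₓ = 0.83 · 0.753/29.794 = 0.020977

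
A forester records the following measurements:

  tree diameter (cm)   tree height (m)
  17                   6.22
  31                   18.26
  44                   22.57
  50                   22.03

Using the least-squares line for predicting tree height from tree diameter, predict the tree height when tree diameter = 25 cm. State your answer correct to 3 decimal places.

12.158

n = 4, Σx = 142, Σy = 69.08, Σxy = 2766.38, Σx² = 5686
Sxx = Σx² − (Σx)²/n = 5686 − 5041 = 645
Sxy = Σxy − (Σx)(Σy)/n = 2766.38 − 2452.34 = 314.04
b = Sxy/Sxx = 314.04/645 = 0.486884
a = ȳ − b·x̄ = 17.27 − 0.486884·35.5 = -0.014372
ŷ(25) = a + b·25 = -0.014372 + 0.486884·25 = 12.157721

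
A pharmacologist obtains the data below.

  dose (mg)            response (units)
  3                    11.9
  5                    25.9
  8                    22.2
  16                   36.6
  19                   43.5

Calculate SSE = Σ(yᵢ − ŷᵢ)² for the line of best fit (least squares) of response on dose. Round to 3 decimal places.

66.305

n = 5, Σx = 51, Σy = 140.1, Σxy = 1754.9, Σx² = 715, Σy² = 4537.07
Sxx = Σx² − (Σx)²/n = 715 − 520.2 = 194.8
Sxy = Σxy − (Σx)(Σy)/n = 1754.9 − 1429.02 = 325.88
Syy = Σy² − (Σy)²/n = 4537.07 − 3925.602 = 611.468
b = Sxy/Sxx = 325.88/194.8 = 1.672895
SSE = Syy − b·Sxy = 611.468 − 1.672895·325.88 = 66.304887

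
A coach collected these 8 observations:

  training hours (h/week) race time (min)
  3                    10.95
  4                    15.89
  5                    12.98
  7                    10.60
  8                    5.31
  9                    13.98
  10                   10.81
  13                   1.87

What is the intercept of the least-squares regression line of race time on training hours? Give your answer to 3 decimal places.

n = 8, Σx = 59, Σy = 82.39, Σxy = 536.22, Σx² = 513
Sxx = Σx² − (Σx)²/n = 513 − 435.125 = 77.875
Sxy = Σxy − (Σx)(Σy)/n = 536.22 − 607.62625 = -71.40625
b = Sxy/Sxx = -71.40625/77.875 = -0.916934
a = ȳ − b·x̄ = 10.29875 − (-0.916934)·7.375 = 17.061140

17.061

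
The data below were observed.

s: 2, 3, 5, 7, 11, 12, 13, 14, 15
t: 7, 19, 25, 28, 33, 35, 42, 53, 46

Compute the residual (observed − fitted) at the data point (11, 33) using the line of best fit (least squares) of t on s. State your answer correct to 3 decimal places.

-4.127

n = 9, Σx = 82, Σy = 288, Σxy = 3153, Σx² = 942
Sxx = Σx² − (Σx)²/n = 942 − 747.111111 = 194.888889
Sxy = Σxy − (Σx)(Σy)/n = 3153 − 2624 = 529
b = Sxy/Sxx = 529/194.888889 = 2.714367
a = ȳ − b·x̄ = 32 − 2.714367·9.111111 = 7.269099
ŷ(11) = 7.269099 + 2.714367·11 = 37.127138
residual = y − ŷ = 33 − 37.127138 = -4.127138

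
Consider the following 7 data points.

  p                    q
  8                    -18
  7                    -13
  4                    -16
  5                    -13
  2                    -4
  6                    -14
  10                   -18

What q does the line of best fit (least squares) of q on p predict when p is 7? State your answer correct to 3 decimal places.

n = 7, Σx = 42, Σy = -96, Σxy = -636, Σx² = 294
Sxx = Σx² − (Σx)²/n = 294 − 252 = 42
Sxy = Σxy − (Σx)(Σy)/n = -636 − (-576) = -60
b = Sxy/Sxx = -60/42 = -1.428571
a = ȳ − b·x̄ = -13.714286 − (-1.428571)·6 = -5.142857
ŷ(7) = a + b·7 = -5.142857 + (-1.428571)·7 = -15.142857

-15.143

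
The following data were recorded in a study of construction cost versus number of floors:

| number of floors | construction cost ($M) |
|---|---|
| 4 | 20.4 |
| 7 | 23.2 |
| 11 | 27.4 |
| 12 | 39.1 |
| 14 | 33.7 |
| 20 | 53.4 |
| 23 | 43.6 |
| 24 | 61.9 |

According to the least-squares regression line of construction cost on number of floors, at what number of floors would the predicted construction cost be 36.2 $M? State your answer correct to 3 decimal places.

13.480

n = 8, Σx = 115, Σy = 302.7, Σxy = 5042.8, Σx² = 2031
Sxx = Σx² − (Σx)²/n = 2031 − 1653.125 = 377.875
Sxy = Σxy − (Σx)(Σy)/n = 5042.8 − 4351.3125 = 691.4875
b = Sxy/Sxx = 691.4875/377.875 = 1.829937
a = ȳ − b·x̄ = 37.8375 − 1.829937·14.375 = 11.532153
Set a + b·x = 36.2: x = (36.2 − 11.532153) / 1.829937 = 13.480161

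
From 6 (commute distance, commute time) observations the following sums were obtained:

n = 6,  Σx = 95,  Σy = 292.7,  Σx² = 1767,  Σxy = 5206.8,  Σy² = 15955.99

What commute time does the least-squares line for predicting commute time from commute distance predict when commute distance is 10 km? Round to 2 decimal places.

Sxx = Σx² − (Σx)²/n = 1767 − 1504.166667 = 262.833333
Sxy = Σxy − (Σx)(Σy)/n = 5206.8 − 4634.416667 = 572.383333
b = Sxy/Sxx = 572.383333/262.833333 = 2.177743
a = ȳ − b·x̄ = 48.783333 − 2.177743·15.833333 = 14.302410
ŷ(10) = a + b·10 = 14.302410 + 2.177743·10 = 36.079835

36.08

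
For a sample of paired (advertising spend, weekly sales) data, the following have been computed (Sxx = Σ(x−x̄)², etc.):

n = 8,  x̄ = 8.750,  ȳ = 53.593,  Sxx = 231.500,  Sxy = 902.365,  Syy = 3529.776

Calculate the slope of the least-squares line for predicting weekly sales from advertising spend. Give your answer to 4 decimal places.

b = Sxy/Sxx = 902.365/231.5 = 3.897905

3.8979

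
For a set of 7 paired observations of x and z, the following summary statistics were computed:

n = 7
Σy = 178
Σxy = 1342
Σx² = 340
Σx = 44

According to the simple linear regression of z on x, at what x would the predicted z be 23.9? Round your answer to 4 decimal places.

Sxx = Σx² − (Σx)²/n = 340 − 276.571429 = 63.428571
Sxy = Σxy − (Σx)(Σy)/n = 1342 − 1118.857143 = 223.142857
b = Sxy/Sxx = 223.142857/63.428571 = 3.518018
a = ȳ − b·x̄ = 25.428571 − 3.518018·6.285714 = 3.315315
Set a + b·x = 23.9: x = (23.9 − 3.315315) / 3.518018 = 5.851216

5.8512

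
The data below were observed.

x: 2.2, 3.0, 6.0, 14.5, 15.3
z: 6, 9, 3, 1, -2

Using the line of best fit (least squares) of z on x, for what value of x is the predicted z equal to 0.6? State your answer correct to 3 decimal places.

n = 5, Σx = 41, Σy = 17, Σxy = 42.1, Σx² = 494.18
Sxx = Σx² − (Σx)²/n = 494.18 − 336.2 = 157.98
Sxy = Σxy − (Σx)(Σy)/n = 42.1 − 139.4 = -97.3
b = Sxy/Sxx = -97.3/157.98 = -0.615901
a = ȳ − b·x̄ = 3.4 − (-0.615901)·8.2 = 8.450386
Set a + b·x = 0.6: x = (0.6 − 8.450386) / (-0.615901) = 12.746187

12.746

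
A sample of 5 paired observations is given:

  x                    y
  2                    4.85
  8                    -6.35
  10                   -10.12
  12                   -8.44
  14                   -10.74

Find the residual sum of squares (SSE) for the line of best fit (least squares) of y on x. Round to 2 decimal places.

18.92

n = 5, Σx = 46, Σy = -30.8, Σxy = -393.94, Σx² = 508, Σy² = 352.8406
Sxx = Σx² − (Σx)²/n = 508 − 423.2 = 84.8
Sxy = Σxy − (Σx)(Σy)/n = -393.94 − (-283.36) = -110.58
Syy = Σy² − (Σy)²/n = 352.8406 − 189.728 = 163.1126
b = Sxy/Sxx = -110.58/84.8 = -1.304009
SSE = Syy − b·Sxy = 163.1126 − (-1.304009)·(-110.58) = 18.915237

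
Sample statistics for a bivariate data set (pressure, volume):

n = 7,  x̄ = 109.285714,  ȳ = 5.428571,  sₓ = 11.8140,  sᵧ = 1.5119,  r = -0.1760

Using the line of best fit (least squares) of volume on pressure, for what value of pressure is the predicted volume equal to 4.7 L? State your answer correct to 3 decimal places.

141.633

b = r · sᵧ/sₓ = -0.176 · 1.5119/11.814 = -0.022524
a = ȳ − b·x̄ = 5.428571 − (-0.022524)·109.285714 = 7.890084
Set a + b·x = 4.7: x = (4.7 − 7.890084) / (-0.022524) = 141.632647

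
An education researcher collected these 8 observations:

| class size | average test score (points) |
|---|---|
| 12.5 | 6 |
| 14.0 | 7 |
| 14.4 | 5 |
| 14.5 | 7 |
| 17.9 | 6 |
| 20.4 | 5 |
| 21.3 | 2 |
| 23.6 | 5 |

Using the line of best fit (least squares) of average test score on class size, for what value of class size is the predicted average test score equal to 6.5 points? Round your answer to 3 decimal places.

12.749

n = 8, Σx = 138.6, Σy = 43, Σxy = 716.5, Σx² = 2517.08
Sxx = Σx² − (Σx)²/n = 2517.08 − 2401.245 = 115.835
Sxy = Σxy − (Σx)(Σy)/n = 716.5 − 744.975 = -28.475
b = Sxy/Sxx = -28.475/115.835 = -0.245824
a = ȳ − b·x̄ = 5.375 − (-0.245824)·17.325 = 9.633897
Set a + b·x = 6.5: x = (6.5 − 9.633897) / (-0.245824) = 12.748551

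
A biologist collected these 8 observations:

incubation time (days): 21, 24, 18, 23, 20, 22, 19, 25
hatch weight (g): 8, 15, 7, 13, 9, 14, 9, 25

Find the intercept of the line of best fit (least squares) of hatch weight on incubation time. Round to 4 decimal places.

-32.0357

n = 8, Σx = 172, Σy = 100, Σxy = 2237, Σx² = 3740
Sxx = Σx² − (Σx)²/n = 3740 − 3698 = 42
Sxy = Σxy − (Σx)(Σy)/n = 2237 − 2150 = 87
b = Sxy/Sxx = 87/42 = 2.071429
a = ȳ − b·x̄ = 12.5 − 2.071429·21.5 = -32.035714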